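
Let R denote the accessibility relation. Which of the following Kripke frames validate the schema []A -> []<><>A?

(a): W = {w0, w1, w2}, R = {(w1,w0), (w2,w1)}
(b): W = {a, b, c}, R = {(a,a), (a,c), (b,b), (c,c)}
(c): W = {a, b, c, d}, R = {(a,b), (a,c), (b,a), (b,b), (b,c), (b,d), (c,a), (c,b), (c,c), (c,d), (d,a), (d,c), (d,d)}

(b), (c)

Frame correspondent (Sahlqvist): forall x forall z (xRz -> exists w (xRw & z R^2 w)) — i.e. a generalized confluence (Geach) condition.
(a): fails — w1Rw0 but no w with w1Rw and w0R²w.
(b): holds.
(c): holds.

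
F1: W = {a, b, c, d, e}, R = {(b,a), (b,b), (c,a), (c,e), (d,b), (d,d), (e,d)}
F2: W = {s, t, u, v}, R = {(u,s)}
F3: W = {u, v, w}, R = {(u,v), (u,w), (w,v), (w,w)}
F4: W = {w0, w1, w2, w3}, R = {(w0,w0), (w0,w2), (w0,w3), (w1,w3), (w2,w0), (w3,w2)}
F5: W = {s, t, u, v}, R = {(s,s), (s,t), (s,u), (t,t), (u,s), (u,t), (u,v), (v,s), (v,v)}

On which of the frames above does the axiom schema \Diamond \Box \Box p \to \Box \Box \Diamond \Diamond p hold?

The schema corresponds to a generalized confluence (Geach) condition: \forall x \forall y \forall z ((xRy \wedge x R^2 z) \to \exists w (y R^2 w \wedge z R^2 w)).
F1: fails — bRa, bR²a but no w with aR²w and aR²w.
F2: holds.
F3: fails — uRv, uR²v but no t with vR²t and vR²t.
F4: holds.
F5: holds.

F2, F4, F5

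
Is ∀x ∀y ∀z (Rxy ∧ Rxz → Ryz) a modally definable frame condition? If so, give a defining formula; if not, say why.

Yes, by ◇p → □◇p

This is a Sahlqvist condition; the 5 axiom ◇p → □◇p defines it.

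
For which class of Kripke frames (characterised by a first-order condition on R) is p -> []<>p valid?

symmetry: forall x forall y (Rxy -> Ryx)

Suppose p→□◇p is valid. Take Rxy and set V(p)={x}. Then p at x, so □◇p at x, so ◇p at y, so some z with Ryz has p; z=x, i.e. Ryx.
Conversely, on a frame with symmetry the schema holds at every world under every valuation.
Frame condition: forall x forall y (Rxy -> Ryx).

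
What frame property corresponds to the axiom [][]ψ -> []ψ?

Suppose □□ψ→□ψ is valid. Take Rxy and set V(ψ)={w : xR²w}. Then □□ψ at x, so □ψ at x, so ψ at y, i.e. ∃z(Rxz∧Rzy).

Density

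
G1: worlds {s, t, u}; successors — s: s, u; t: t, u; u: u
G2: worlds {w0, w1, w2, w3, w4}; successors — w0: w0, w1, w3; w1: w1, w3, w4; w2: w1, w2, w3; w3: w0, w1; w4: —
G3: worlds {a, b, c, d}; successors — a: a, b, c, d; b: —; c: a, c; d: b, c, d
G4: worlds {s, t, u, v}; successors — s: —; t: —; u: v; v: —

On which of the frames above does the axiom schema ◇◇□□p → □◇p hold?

G1, G4

This is the axiom for a generalized confluence (Geach) condition; its first-order frame correspondent is ∀x ∀y ∀z ((xR²y ∧ xRz) → ∃w (yR²w ∧ zRw)).
G1: ✓.
G2: fails — w0R²w4, w0Rw0 but no w with w4R²w and w0Rw.
G3: fails — aR²a, aRb but no w with aR²w and bRw.
G4: ✓.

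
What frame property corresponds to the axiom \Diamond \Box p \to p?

symmetry: \forall x \forall y (Rxy \to Ryx)

This is a form of the B axiom.
It corresponds to symmetry: \forall x \forall y (Rxy \to Ryx).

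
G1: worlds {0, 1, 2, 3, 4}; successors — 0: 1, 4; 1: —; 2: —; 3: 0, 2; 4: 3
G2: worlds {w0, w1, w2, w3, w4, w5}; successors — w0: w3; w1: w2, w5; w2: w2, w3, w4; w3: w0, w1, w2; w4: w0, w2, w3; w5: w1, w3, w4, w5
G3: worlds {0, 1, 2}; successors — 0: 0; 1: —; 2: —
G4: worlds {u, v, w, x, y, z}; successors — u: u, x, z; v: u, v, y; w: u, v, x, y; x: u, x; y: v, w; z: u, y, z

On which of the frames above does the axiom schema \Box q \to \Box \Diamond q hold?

G3

Frame correspondent (Sahlqvist): \forall x \forall z (xRz \to \exists w (xRw \wedge zRw)) — i.e. a generalized confluence (Geach) condition.
G1: fails — 0R1 but no w with 0Rw and 1Rw.
G2: fails — w0Rw3 but no w with w0Rw and w3Rw.
G3: satisfies the condition.
G4: fails — zRy but no t with zRt and yRt.
Valid on: G3.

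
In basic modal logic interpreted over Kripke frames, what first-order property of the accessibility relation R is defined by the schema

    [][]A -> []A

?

density: forall x forall y (Rxy -> exists z (Rxz & Rzy))

This schema is the C4 axiom.
It corresponds to density: forall x forall y (Rxy -> exists z (Rxz & Rzy)).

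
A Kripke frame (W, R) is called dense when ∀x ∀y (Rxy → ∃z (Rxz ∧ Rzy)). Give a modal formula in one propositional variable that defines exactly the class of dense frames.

□□ψ → □ψ

A defining formula is □□ψ → □ψ (the C4 axiom).
Suppose □□ψ→□ψ is valid. Take Rxy and set V(ψ)={w : xR²w}. Then □□ψ at x, so □ψ at x, so ψ at y, i.e. ∃z(Rxz∧Rzy).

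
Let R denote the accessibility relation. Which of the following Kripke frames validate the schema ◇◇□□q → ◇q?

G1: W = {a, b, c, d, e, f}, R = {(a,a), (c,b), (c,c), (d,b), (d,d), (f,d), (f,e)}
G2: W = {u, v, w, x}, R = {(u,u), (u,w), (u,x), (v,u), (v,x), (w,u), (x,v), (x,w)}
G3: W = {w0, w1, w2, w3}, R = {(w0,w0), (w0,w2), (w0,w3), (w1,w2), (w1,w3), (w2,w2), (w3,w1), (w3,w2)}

G3

Frame correspondent (Sahlqvist): ∀x ∀y (xR²y → ∃w (yR²w ∧ xRw)) — i.e. a generalized confluence (Geach) condition.
G1: fails — cR²b but no w with bR²w and cRw.
G2: fails — xR²x but no t with xR²t and xRt.
G3: condition met.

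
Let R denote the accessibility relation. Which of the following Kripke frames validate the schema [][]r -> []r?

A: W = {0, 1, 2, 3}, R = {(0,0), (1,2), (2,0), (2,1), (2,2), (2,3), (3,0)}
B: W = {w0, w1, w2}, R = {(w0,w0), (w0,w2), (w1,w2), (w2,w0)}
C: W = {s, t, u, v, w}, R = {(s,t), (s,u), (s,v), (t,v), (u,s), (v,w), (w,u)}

This is the axiom for density; its first-order frame correspondent is forall x forall y (Rxy -> exists z (Rxz & Rzy)).
A: ✓.
B: fails — Rw1w2 but no z with Rw1z and Rzw2.
C: fails — Rtv but no z with Rtz and Rzv.
Valid on: A.

A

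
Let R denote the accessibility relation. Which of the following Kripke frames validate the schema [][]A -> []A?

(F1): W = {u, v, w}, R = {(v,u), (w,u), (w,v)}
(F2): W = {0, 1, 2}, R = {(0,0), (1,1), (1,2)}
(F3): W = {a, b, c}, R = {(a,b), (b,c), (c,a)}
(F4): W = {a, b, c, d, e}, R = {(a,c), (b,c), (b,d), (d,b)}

(F2)

This is the axiom for density; its first-order frame correspondent is forall x forall y (Rxy -> exists z (Rxz & Rzy)).
(F1): fails — Rvu but no z with Rvz and Rzu.
(F2): satisfies the condition.
(F3): fails — Rca but no z with Rcz and Rza.
(F4): fails — Rdb but no z with Rdz and Rzb.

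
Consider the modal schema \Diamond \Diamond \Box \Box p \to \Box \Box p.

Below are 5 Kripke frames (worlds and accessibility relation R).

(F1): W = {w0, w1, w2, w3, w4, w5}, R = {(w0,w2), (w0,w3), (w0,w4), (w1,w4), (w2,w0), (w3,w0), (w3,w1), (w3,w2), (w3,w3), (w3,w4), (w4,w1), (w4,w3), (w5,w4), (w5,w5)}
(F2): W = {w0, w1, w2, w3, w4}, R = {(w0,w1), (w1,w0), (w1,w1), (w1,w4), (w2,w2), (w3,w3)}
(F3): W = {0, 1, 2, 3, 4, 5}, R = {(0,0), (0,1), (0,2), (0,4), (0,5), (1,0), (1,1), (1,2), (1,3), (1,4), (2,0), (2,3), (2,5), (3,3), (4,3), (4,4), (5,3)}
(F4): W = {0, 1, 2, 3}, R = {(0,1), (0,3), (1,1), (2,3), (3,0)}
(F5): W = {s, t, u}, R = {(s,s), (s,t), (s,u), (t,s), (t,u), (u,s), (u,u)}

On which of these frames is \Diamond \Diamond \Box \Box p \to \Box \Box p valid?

(F5)

The schema corresponds to a generalized confluence (Geach) condition: \forall x \forall y \forall z ((x R^2 y \wedge x R^2 z) \to \exists w (y R^2 w \wedge z = w)).
(F1): fails — w0R²w1, w0R²w0 but no w with w1R²w and w0=w.
(F2): fails — w0R²w4, w0R²w0 but no w with w4R²w and w0=w.
(F3): fails — 0R²3, 0R²0 but no w with 3R²w and 0=w.
(F4): fails — 0R²1, 0R²0 but no w with 1R²w and 0=w.
(F5): satisfies the condition.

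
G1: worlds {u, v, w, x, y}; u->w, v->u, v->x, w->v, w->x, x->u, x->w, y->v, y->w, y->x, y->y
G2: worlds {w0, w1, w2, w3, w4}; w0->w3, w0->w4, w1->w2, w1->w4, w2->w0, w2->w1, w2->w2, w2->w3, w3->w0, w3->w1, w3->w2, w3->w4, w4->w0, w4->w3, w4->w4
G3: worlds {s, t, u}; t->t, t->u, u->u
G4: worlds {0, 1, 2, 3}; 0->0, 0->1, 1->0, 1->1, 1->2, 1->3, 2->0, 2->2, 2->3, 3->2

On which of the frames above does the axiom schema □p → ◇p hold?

G1, G2, G4

Frame correspondent (Sahlqvist): ∀x ∃y Rxy — i.e. seriality.
G1: condition met.
G2: condition met.
G3: fails — world s has no successor.
G4: condition met.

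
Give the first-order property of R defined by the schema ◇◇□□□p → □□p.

∀x ∀y ∀z ((xR²y ∧ xR²z) → ∃w (yR³w ∧ z = w))

This is a Sahlqvist (Geach-type) schema ◇^2□^3p → □^2◇^0p.
Minimal-valuation argument: fix x; take any y with xR^2y and any z with xR^2z. Set V(p) to the set of worlds R-reachable from y in exactly 3 steps. Then □^3p holds at y, so the antecedent holds at x; validity forces ◇^0p at z, giving a w with zR^0w and yR^3w.
First-order correspondent: ∀x ∀y ∀z ((xR²y ∧ xR²z) → ∃w (yR³w ∧ z = w)).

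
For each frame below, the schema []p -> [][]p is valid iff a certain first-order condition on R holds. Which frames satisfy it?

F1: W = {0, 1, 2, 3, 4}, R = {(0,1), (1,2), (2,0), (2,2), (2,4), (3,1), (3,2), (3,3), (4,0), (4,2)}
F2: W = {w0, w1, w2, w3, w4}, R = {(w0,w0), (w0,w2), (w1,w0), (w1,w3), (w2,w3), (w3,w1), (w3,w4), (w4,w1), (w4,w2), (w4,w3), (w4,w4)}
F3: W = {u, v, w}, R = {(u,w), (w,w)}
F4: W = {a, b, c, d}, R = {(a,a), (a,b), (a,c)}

The schema corresponds to transitivity: forall x forall y forall z (Rxy & Ryz -> Rxz).
F1: fails — R32 and R20 but not R30.
F2: fails — Rw1w0 and Rw0w2 but not Rw1w2.
F3: satisfies the condition.
F4: satisfies the condition.

F3, F4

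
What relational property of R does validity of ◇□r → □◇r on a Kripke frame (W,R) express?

Convergence

Suppose ◇□r→□◇r is valid. Take Rxy, Rxz and set V(r)={w : Ryw}. Then □r at y so ◇□r at x, so □◇r at x, so ◇r at z, giving w with Rzw and Ryw.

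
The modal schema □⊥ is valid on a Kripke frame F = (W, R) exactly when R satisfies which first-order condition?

□⊥ is valid iff no world has any successor (otherwise □⊥ fails at any world with one).

Emptiness of R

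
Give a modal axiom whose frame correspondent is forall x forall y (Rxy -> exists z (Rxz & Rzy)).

A defining formula is □□ψ → □ψ (the C4 axiom).
Suppose □□ψ→□ψ is valid. Take Rxy and set V(ψ)={w : xR²w}. Then □□ψ at x, so □ψ at x, so ψ at y, i.e. ∃z(Rxz∧Rzy).

□□ψ → □ψ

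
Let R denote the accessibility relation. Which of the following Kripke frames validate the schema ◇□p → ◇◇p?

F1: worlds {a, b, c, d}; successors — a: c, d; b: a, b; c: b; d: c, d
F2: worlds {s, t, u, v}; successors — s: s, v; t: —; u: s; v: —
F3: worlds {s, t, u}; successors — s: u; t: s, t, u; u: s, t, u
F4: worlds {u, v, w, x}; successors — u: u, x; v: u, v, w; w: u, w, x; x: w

F1, F3, F4

The schema corresponds to a generalized confluence (Geach) condition: ∀x ∀y (xRy → ∃w (yRw ∧ xR²w)).
F1: condition met.
F2: fails — sRv but no w with vRw and sR²w.
F3: condition met.
F4: condition met.
Valid on: F1, F3, F4.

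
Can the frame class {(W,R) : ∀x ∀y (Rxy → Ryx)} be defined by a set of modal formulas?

The condition is symmetry. A defining modal formula is p → □◇p.

Definable; p → □◇p defines it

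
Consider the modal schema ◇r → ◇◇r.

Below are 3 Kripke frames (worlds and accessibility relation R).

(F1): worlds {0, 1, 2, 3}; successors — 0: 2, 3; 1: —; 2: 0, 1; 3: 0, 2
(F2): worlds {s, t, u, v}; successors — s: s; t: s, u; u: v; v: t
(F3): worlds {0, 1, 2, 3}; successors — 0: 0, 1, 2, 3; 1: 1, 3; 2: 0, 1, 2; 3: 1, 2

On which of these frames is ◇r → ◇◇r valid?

The schema corresponds to a generalized confluence (Geach) condition: ∀x ∀y (xRy → ∃w (y = w ∧ xR²w)).
(F1): fails — 0R3 but no w with 3=w and 0R²w.
(F2): fails — tRu but no w with u=w and tR²w.
(F3): satisfies the condition.

(F3)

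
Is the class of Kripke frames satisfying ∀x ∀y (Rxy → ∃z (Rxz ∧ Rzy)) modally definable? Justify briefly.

The condition is density. A defining modal formula is □□q → □q.
Suppose □□q→□q is valid. Take Rxy and set V(q)={w : xR²w}. Then □□q at x, so □q at x, so q at y, i.e. ∃z(Rxz∧Rzy).

Yes, by □□q → □q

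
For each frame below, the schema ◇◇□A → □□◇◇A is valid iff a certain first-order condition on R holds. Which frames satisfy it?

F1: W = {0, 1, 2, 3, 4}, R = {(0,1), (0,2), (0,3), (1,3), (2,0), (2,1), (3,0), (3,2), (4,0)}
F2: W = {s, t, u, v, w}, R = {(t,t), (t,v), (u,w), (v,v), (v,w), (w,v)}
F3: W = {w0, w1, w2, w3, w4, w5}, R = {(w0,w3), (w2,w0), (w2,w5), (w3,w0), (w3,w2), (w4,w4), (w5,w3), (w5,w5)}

This is the axiom for a generalized confluence (Geach) condition; its first-order frame correspondent is ∀x ∀y ∀z ((xR²y ∧ xR²z) → ∃w (yRw ∧ zR²w)).
F1: fails — 0R²1, 0R²1 but no w with 1Rw and 1R²w.
F2: ✓.
F3: fails — w0R²w0, w0R²w0 but no w with w0Rw and w0R²w.

F2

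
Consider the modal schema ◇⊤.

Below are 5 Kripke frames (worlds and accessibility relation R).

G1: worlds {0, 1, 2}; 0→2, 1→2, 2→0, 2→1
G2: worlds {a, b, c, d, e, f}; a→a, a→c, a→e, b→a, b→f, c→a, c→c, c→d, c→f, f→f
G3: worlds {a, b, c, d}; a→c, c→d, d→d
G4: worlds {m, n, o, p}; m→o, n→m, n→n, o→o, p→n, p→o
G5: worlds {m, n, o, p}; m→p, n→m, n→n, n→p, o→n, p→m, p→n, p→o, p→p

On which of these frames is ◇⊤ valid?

G1, G4, G5

This is the axiom for seriality; its first-order frame correspondent is ∀x ∃y Rxy.
G1: satisfies the condition.
G2: fails — world d has no successor.
G3: fails — world b has no successor.
G4: satisfies the condition.
G5: satisfies the condition.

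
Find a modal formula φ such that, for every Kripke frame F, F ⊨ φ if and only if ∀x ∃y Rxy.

□s → ◇s

A defining formula is □s → ◇s (the D axiom).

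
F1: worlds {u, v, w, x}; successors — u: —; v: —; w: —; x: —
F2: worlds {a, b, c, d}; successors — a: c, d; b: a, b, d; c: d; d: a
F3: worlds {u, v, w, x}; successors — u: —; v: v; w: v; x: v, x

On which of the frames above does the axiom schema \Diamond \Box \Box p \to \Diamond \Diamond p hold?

F1, F3

The schema corresponds to a generalized confluence (Geach) condition: \forall x \forall y (xRy \to \exists w (y R^2 w \wedge x R^2 w)).
F1: holds.
F2: fails — cRd but no w with dR²w and cR²w.
F3: holds.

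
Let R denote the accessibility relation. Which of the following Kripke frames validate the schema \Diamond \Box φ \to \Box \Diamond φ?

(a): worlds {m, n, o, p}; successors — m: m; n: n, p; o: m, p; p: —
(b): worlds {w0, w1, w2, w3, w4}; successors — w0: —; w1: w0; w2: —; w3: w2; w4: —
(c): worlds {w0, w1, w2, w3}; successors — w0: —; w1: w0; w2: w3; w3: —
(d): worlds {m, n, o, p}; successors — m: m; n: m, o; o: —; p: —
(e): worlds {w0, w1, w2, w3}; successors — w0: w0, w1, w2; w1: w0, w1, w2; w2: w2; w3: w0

Frame correspondent (Sahlqvist): \forall x \forall y \forall z (Rxy \wedge Rxz \to \exists w (Ryw \wedge Rzw)) — i.e. convergence.
(a): fails — Rnn and Rnp but n and p have no common successor.
(b): fails — Rw1w0 and Rw1w0 but w0 and w0 have no common successor.
(c): fails — Rw1w0 and Rw1w0 but w0 and w0 have no common successor.
(d): fails — Rno and Rno but o and o have no common successor.
(e): ✓.
Valid on: (e).

(e)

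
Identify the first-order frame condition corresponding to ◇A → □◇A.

The Euclidean property

Suppose ◇A→□◇A is valid. Take Rxy, Rxz and set V(A)={y}. Then ◇A at x, so □◇A at x, so ◇A at z, so some w with Rzw has A; w=y, i.e. Rzy. By symmetry of the argument, Ryz.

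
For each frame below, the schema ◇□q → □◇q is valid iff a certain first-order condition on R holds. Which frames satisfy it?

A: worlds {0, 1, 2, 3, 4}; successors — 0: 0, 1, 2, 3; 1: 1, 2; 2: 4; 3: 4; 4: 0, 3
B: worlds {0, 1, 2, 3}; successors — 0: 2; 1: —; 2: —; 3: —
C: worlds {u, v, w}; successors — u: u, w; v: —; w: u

The schema corresponds to convergence: ∀x ∀y ∀z (Rxy ∧ Rxz → ∃w (Ryw ∧ Rzw)).
A: fails — R00 and R02 but 0 and 2 have no common successor.
B: fails — R02 and R02 but 2 and 2 have no common successor.
C: satisfies the condition.

C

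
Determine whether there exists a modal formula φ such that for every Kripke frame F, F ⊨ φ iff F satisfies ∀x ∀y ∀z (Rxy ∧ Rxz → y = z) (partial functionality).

Yes: it is partial functionality, defined by the CD schema ◇r → □r.
Suppose ◇r→□r is valid. Take Rxy, Rxz and set V(r)={y}. Then ◇r at x, so □r at x, so r at z, i.e. z=y.

Yes, by ◇r → □r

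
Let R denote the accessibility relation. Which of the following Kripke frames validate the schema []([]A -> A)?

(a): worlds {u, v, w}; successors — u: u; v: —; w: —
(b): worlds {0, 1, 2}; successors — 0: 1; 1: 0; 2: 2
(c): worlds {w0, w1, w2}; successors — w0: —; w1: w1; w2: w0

(a)

The schema corresponds to shift-reflexivity: forall x forall y (Rxy -> Ryy).
(a): holds.
(b): fails — R01 but not R11.
(c): fails — Rw2w0 but not Rw0w0.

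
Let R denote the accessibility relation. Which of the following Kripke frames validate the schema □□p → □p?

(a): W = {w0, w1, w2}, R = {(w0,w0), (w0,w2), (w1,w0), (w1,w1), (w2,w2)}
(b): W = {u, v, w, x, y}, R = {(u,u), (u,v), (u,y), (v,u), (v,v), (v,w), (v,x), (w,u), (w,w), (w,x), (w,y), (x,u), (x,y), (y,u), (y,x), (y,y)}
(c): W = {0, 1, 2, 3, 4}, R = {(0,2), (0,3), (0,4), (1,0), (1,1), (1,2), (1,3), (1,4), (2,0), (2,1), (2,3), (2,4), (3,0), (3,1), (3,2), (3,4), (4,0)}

The schema corresponds to density: ∀x ∀y (Rxy → ∃z (Rxz ∧ Rzy)).
(a): ✓.
(b): ✓.
(c): fails — R40 but no z with R4z and Rz0.
Valid on: (a), (b).

(a), (b)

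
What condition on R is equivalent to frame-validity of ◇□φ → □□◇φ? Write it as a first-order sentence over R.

∀x ∀y ∀z ((xRy ∧ xR²z) → ∃w (yRw ∧ zRw))

This is a Sahlqvist (Geach-type) schema ◇^1□^1φ → □^2◇^1φ.
Minimal-valuation argument: fix x; take any y with xR^1y and any z with xR^2z. Set V(φ) to the set of worlds R-reachable from y in exactly 1 step. Then □^1φ holds at y, so the antecedent holds at x; validity forces ◇^1φ at z, giving a w with zR^1w and yR^1w.
First-order correspondent: ∀x ∀y ∀z ((xRy ∧ xR²z) → ∃w (yRw ∧ zRw)).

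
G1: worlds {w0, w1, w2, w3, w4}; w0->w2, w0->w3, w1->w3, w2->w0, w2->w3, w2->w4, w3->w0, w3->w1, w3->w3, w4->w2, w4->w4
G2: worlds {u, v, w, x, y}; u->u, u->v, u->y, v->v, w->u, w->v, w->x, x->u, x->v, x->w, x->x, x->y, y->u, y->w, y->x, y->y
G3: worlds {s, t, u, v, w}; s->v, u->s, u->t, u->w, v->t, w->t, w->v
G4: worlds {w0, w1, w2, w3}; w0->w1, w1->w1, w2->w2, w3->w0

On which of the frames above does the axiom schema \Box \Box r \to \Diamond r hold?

G1, G2

This is the axiom for a generalized confluence (Geach) condition; its first-order frame correspondent is \forall x \exists w (x R^2 w \wedge xRw).
G1: ✓.
G2: ✓.
G3: fails — at s but no w* with sR²w* and sRw*.
G4: fails — at w3 but no w with w3R²w and w3Rw.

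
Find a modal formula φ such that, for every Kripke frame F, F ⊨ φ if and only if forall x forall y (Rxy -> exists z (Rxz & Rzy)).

□□s → □s

The condition is density. The C4 schema □□s → □s defines it.
Suppose □□s→□s is valid. Take Rxy and set V(s)={w : xR²w}. Then □□s at x, so □s at x, so s at y, i.e. ∃z(Rxz∧Rzy).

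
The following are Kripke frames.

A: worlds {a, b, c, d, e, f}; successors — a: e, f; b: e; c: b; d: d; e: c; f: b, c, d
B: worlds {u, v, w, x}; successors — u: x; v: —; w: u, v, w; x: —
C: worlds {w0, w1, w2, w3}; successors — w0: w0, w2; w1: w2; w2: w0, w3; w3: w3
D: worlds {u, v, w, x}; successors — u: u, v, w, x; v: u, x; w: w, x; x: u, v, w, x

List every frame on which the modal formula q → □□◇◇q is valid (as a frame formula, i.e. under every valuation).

Frame correspondent (Sahlqvist): ∀x ∀z (xR²z → ∃w (x = w ∧ zR²w)) — i.e. a generalized confluence (Geach) condition.
A: fails — aR²b but no w with a=w and bR²w.
B: fails — wR²u but no t with w=t and uR²t.
C: fails — w0R²w3 but no w with w0=w and w3R²w.
D: holds.
Valid on: D.

D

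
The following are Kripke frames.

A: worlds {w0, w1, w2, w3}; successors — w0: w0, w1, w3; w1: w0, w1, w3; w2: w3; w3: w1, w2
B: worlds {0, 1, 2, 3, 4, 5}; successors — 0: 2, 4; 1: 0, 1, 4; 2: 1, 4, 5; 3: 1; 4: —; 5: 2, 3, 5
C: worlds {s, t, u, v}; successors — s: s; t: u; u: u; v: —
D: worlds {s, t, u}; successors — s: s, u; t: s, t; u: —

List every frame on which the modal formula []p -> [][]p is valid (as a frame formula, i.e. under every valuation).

Frame correspondent (Sahlqvist): forall x forall y forall z (Rxy & Ryz -> Rxz) — i.e. transitivity.
A: fails — Rw3w1 and Rw1w0 but not Rw3w0.
B: fails — R10 and R02 but not R12.
C: satisfies the condition.
D: fails — Rts and Rsu but not Rtu.

C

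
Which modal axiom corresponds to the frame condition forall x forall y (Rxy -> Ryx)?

q → □◇q

A defining formula is q → □◇q (the B axiom).
Suppose q→□◇q is valid. Take Rxy and set V(q)={x}. Then q at x, so □◇q at x, so ◇q at y, so some z with Ryz has q; z=x, i.e. Ryx.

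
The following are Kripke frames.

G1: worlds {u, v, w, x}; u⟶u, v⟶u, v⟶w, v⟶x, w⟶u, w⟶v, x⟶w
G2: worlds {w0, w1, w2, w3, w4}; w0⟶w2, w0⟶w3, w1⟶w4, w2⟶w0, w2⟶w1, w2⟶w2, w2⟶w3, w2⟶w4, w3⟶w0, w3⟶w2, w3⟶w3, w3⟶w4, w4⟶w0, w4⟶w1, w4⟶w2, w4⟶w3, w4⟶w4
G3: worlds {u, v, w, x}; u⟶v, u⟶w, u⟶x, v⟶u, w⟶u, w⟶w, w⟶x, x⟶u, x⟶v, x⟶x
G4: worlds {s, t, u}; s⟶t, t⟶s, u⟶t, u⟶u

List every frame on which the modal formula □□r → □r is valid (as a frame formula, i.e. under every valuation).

G2

Frame correspondent (Sahlqvist): ∀x ∀y (Rxy → ∃z (Rxz ∧ Rzy)) — i.e. density.
G1: fails — Rxw but no z with Rxz and Rzw.
G2: ✓.
G3: fails — Rvu but no z with Rvz and Rzu.
G4: fails — Rts but no z with Rtz and Rzs.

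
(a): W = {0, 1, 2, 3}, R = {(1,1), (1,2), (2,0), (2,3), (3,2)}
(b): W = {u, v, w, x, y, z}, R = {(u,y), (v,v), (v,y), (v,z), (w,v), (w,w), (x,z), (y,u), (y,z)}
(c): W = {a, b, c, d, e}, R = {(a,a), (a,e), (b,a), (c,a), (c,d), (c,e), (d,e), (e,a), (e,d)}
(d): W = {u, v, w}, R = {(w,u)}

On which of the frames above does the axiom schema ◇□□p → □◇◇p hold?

(c)

The schema corresponds to a generalized confluence (Geach) condition: ∀x ∀y ∀z ((xRy ∧ xRz) → ∃w (yR²w ∧ zR²w)).
(a): fails — 2R0, 2R0 but no w with 0R²w and 0R²w.
(b): fails — vRv, vRz but no t with vR²t and zR²t.
(c): holds.
(d): fails — wRu, wRu but no t with uR²t and uR²t.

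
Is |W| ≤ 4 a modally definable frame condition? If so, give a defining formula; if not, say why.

If a class were modally definable it would be closed under disjoint unions (Goldblatt–Thomason).
Any modal formula valid on each of 5 disjoint one-world frames is valid on their disjoint union (validity is preserved under disjoint unions). Each one-world frame has |W|=1≤4, but the union has |W|=5.
So the class is not modally definable.

Not modally definable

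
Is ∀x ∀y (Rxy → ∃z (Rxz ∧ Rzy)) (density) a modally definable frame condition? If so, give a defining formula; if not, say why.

Yes — defined by □□r → □r

This is a Sahlqvist condition; the C4 axiom □□r → □r defines it.
Suppose □□r→□r is valid. Take Rxy and set V(r)={w : xR²w}. Then □□r at x, so □r at x, so r at y, i.e. ∃z(Rxz∧Rzy).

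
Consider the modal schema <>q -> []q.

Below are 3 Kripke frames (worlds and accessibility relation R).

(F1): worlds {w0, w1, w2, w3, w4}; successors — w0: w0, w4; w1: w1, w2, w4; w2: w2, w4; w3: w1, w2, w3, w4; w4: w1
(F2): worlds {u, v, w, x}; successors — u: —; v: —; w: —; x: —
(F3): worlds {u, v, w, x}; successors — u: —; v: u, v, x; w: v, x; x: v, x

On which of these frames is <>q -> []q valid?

(F2)

This is the axiom for partial functionality; its first-order frame correspondent is forall x forall y forall z (Rxy & Rxz -> y = z).
(F1): fails — w0 sees both w0 and w4.
(F2): ✓.
(F3): fails — v sees both u and v.
Valid on: (F2).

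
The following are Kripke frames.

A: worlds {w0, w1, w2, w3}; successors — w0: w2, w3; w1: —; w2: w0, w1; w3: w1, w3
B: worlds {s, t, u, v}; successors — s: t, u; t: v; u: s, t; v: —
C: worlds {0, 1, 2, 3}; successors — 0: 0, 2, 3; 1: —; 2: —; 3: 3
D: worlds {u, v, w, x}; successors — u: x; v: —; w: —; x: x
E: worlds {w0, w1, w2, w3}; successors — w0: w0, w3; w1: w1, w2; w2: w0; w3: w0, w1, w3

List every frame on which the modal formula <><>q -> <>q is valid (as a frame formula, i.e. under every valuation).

This is the axiom for transitivity; its first-order frame correspondent is forall x forall y forall z (Rxy & Ryz -> Rxz).
A: fails — Rw0w2 and Rw2w1 but not Rw0w1.
B: fails — Rut and Rtv but not Ruv.
C: ✓.
D: ✓.
E: fails — Rw1w2 and Rw2w0 but not Rw1w0.

C, D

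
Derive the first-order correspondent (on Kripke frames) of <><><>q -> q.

This is a Sahlqvist (Geach-type) schema ◇^3□^0q → □^0◇^0q.
Minimal-valuation argument: fix x; take any y with xR^3y and any z with xR^0z. Set V(q) to the set of worlds R-reachable from y in exactly 0 steps. Then □^0q holds at y, so the antecedent holds at x; validity forces ◇^0q at z, giving a w with zR^0w and yR^0w.
First-order correspondent: forall x forall y (x R^3 y -> exists w (y = w & x = w)).

forall x forall y (x R^3 y -> exists w (y = w & x = w))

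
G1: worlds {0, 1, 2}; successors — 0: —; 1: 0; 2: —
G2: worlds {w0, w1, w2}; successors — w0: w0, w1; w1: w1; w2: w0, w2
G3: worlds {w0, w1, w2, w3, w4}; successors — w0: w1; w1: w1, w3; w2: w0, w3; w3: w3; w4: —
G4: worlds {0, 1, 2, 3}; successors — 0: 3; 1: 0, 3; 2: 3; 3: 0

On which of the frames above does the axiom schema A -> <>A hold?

Frame correspondent (Sahlqvist): forall x Rxx — i.e. reflexivity.
G1: fails — world 0 does not see itself.
G2: satisfies the condition.
G3: fails — world w0 does not see itself.
G4: fails — world 0 does not see itself.

G2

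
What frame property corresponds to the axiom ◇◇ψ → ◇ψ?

Transitivity

This schema is equivalent to the 4 axiom □ψ → □□ψ.
It corresponds to transitivity: ∀x ∀y ∀z (Rxy ∧ Ryz → Rxz).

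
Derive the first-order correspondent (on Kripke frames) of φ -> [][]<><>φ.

This is a Sahlqvist (Geach-type) schema ◇^0□^0φ → □^2◇^2φ.
First-order correspondent: forall x forall z (x R^2 z -> exists w (x = w & z R^2 w)).

forall x forall z (x R^2 z -> exists w (x = w & z R^2 w))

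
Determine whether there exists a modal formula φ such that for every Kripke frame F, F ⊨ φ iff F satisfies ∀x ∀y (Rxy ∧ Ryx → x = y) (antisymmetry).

If a class were modally definable it would be closed under surjective bounded morphisms (Goldblatt–Thomason).
The 6-cycle (worlds w0,w1,w2,w3,w4,w5 with w0→w1→w2→w3→w4→w5→w0) is antisymmetric. Sending even-indexed worlds to • and odd-indexed worlds to ∘ is a surjective bounded morphism onto the two-world frame with •↔∘, which is not antisymmetric.
Hence antisymmetry is not modally definable.

No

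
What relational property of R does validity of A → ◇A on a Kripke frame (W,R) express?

Reflexivity

Replacing A by ¬A and contraposing gives the equivalent schema □A → A.
Suppose □A→A is valid. At any x set V(A)={w : Rxw}. Then □A holds at x, so A holds at x, i.e. Rxx.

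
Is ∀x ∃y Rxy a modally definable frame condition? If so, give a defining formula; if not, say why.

Definable; □q → ◇q defines it

The condition is seriality. A defining modal formula is □q → ◇q.
Suppose □q→◇q is valid. At any x set V(q)=W. Then □q at x, so ◇q at x, so x has a successor.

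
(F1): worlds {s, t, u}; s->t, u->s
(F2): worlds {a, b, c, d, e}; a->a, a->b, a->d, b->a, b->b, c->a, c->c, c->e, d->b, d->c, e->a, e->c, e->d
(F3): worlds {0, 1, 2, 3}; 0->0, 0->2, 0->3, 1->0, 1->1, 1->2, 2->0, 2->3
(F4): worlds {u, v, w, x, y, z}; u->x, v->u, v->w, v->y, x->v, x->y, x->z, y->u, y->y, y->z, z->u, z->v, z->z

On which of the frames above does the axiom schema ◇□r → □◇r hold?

(F2)

Frame correspondent (Sahlqvist): ∀x ∀y ∀z (Rxy ∧ Rxz → ∃w (Ryw ∧ Rzw)) — i.e. convergence.
(F1): fails — Rst and Rst but t and t have no common successor.
(F2): satisfies the condition.
(F3): fails — R00 and R03 but 0 and 3 have no common successor.
(F4): fails — Rvw and Rvw but w and w have no common successor.
Valid on: (F2).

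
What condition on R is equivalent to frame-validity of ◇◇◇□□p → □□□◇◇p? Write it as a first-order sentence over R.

∀x ∀y ∀z ((xR³y ∧ xR³z) → ∃w (yR²w ∧ zR²w))

This is a Sahlqvist (Geach-type) schema ◇^3□^2p → □^3◇^2p.
Minimal-valuation argument: fix x; take any y with xR^3y and any z with xR^3z. Set V(p) to the set of worlds R-reachable from y in exactly 2 steps. Then □^2p holds at y, so the antecedent holds at x; validity forces ◇^2p at z, giving a w with zR^2w and yR^2w.
First-order correspondent: ∀x ∀y ∀z ((xR³y ∧ xR³z) → ∃w (yR²w ∧ zR²w)).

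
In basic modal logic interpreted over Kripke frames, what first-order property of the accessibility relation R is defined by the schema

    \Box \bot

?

emptiness of R: \forall x \forall y \neg Rxy

□⊥ is valid iff no world has any successor (otherwise □⊥ fails at any world with one).
The converse is a direct semantic check.
Frame condition: \forall x \forall y \neg Rxy.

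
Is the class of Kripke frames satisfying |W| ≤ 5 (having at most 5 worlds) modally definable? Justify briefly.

Not modally definable

Modal frame validity is preserved under disjoint unions.
Any modal formula valid on each of 6 disjoint one-world frames is valid on their disjoint union (validity is preserved under disjoint unions). Each one-world frame has |W|=1≤5, but the union has |W|=6.
So the class is not modally definable.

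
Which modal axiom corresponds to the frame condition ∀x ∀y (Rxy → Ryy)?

This is shift-reflexivity; the standard corresponding axiom is T□: □(□s → s).
Suppose □(□s→s) is valid. Take Rxy and set V(s)={w : Ryw}. Then at y, □s holds; since □(□s→s) at x, □s→s at y, so s at y, i.e. Ryy.

□(□s → s)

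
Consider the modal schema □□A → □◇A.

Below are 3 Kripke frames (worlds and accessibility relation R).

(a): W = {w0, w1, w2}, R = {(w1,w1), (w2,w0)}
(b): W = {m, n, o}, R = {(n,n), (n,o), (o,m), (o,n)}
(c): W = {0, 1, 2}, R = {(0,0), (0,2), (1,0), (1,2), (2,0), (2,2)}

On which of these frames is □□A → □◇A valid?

(c)

This is the axiom for a generalized confluence (Geach) condition; its first-order frame correspondent is ∀x ∀z (xRz → ∃w (xR²w ∧ zRw)).
(a): fails — w2Rw0 but no w with w2R²w and w0Rw.
(b): fails — oRm but no w with oR²w and mRw.
(c): ✓.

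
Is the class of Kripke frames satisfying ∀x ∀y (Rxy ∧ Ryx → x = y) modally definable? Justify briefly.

Not modally definable

Modal frame validity is preserved under surjective bounded morphisms.
The 6-cycle (worlds a,b,c,d,e,f with a→b→c→d→e→f→a) is antisymmetric. Sending even-indexed worlds to s and odd-indexed worlds to t is a surjective bounded morphism onto the two-world frame with s↔t, which is not antisymmetric.
So no modal formula (or set of formulas) defines exactly the antisymmetric frames.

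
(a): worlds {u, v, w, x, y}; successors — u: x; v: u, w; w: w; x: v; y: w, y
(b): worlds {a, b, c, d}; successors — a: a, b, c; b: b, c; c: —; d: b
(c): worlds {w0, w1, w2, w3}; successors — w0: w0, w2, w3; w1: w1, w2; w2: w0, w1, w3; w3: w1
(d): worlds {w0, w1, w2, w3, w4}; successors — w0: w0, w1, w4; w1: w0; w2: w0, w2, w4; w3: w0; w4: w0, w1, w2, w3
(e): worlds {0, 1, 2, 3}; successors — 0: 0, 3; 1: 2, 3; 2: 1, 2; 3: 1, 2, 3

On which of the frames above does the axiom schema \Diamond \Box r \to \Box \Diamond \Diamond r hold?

(c), (d), (e)

This is the axiom for a generalized confluence (Geach) condition; its first-order frame correspondent is \forall x \forall y \forall z ((xRy \wedge xRz) \to \exists w (yRw \wedge z R^2 w)).
(a): fails — uRx, uRx but no t with xRt and xR²t.
(b): fails — aRa, aRc but no w with aRw and cR²w.
(c): ✓.
(d): ✓.
(e): ✓.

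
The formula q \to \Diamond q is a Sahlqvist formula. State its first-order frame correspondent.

reflexivity: \forall x Rxx

This is frame-equivalent to □q → q (substitute ¬q for q and contrapose).
Suppose □q→q is valid. At any x set V(q)={w : Rxw}. Then □q holds at x, so q holds at x, i.e. Rxx.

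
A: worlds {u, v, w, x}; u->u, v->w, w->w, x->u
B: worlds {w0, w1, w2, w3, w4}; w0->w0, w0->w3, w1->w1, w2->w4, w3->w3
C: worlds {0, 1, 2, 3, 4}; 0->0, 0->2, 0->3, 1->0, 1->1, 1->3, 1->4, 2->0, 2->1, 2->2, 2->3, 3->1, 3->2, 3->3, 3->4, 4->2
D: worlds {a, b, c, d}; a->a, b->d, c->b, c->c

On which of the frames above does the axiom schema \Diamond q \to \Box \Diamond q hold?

A

This is the axiom for the Euclidean property; its first-order frame correspondent is \forall x \forall y \forall z (Rxy \wedge Rxz \to Ryz).
A: satisfies the condition.
B: fails — Rw0w3 and Rw0w0 but not Rw3w0.
C: fails — R03 and R00 but not R30.
D: fails — Rbd and Rbd but not Rdd.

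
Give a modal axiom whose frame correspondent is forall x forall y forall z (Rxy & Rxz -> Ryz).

A defining formula is ◇q → □◇q (the 5 axiom).

◇q → □◇q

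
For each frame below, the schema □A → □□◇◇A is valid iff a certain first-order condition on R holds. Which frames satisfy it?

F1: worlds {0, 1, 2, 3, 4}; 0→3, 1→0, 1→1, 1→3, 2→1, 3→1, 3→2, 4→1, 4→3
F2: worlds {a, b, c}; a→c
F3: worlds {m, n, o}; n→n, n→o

F1, F2

Frame correspondent (Sahlqvist): ∀x ∀z (xR²z → ∃w (xRw ∧ zR²w)) — i.e. a generalized confluence (Geach) condition.
F1: ✓.
F2: ✓.
F3: fails — nR²o but no w with nRw and oR²w.
Valid on: F1, F2.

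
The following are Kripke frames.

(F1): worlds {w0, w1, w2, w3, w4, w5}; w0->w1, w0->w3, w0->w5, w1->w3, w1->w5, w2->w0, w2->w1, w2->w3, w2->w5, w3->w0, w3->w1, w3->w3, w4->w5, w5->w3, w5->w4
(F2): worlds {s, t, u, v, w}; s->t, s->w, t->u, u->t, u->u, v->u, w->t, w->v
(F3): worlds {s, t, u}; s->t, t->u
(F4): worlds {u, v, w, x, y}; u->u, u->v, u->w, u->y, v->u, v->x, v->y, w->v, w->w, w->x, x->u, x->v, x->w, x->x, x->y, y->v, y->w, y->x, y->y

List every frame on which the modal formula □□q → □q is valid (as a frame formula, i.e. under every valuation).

(F4)

The schema corresponds to density: ∀x ∀y (Rxy → ∃z (Rxz ∧ Rzy)).
(F1): fails — Rw1w5 but no z with Rw1z and Rzw5.
(F2): fails — Rwt but no z with Rwz and Rzt.
(F3): fails — Rtu but no z with Rtz and Rzu.
(F4): satisfies the condition.
Valid on: (F4).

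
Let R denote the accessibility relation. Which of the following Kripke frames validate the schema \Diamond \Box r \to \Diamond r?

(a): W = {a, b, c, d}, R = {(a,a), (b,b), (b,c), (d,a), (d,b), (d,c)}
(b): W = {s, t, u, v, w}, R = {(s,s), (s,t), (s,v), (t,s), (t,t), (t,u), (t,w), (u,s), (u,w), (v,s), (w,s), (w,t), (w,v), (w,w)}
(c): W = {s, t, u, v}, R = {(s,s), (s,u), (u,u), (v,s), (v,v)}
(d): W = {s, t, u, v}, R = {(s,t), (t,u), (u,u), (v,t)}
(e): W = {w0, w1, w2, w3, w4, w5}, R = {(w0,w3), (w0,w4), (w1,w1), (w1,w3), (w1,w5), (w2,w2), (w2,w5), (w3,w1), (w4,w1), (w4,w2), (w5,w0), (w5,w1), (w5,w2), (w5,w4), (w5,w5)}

(b), (c)

This is the axiom for a generalized confluence (Geach) condition; its first-order frame correspondent is \forall x \forall y (xRy \to \exists w (yRw \wedge xRw)).
(a): fails — bRc but no w with cRw and bRw.
(b): holds.
(c): holds.
(d): fails — sRt but no w with tRw and sRw.
(e): fails — w0Rw3 but no w with w3Rw and w0Rw.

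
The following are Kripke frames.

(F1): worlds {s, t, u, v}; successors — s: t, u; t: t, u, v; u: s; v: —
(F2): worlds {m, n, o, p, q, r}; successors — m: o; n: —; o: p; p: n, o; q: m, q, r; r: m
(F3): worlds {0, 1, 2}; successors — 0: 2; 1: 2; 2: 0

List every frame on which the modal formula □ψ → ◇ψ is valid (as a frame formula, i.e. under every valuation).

(F3)

The schema corresponds to seriality: ∀x ∃y Rxy.
(F1): fails — world v has no successor.
(F2): fails — world n has no successor.
(F3): satisfies the condition.
Valid on: (F3).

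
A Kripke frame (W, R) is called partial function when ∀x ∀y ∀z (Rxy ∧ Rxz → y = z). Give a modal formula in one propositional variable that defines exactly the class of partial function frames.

This is partial functionality; the standard corresponding axiom is CD: ◇r → □r.
Suppose ◇r→□r is valid. Take Rxy, Rxz and set V(r)={y}. Then ◇r at x, so □r at x, so r at z, i.e. z=y.

◇r → □r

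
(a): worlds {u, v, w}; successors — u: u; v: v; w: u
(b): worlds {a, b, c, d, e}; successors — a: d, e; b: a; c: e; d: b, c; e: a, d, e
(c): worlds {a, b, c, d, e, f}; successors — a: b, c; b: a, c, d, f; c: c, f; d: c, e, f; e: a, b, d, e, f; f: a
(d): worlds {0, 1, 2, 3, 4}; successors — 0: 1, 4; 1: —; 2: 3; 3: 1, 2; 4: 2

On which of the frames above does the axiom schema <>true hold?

(a), (b), (c)

This is the axiom for seriality; its first-order frame correspondent is forall x exists y Rxy.
(a): holds.
(b): holds.
(c): holds.
(d): fails — world 1 has no successor.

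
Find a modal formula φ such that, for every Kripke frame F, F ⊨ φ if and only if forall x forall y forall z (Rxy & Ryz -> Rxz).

A defining formula is □ψ → □□ψ (the 4 axiom).

□ψ → □□ψ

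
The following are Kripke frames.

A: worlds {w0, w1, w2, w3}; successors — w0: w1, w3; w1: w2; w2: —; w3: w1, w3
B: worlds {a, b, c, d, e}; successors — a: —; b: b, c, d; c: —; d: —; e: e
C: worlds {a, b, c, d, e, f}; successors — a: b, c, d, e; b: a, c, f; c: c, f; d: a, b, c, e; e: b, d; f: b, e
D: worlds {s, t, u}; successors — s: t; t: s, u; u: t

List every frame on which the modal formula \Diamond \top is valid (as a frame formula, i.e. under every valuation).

C, D

Frame correspondent (Sahlqvist): \forall x \exists y Rxy — i.e. seriality.
A: fails — world w2 has no successor.
B: fails — world a has no successor.
C: satisfies the condition.
D: satisfies the condition.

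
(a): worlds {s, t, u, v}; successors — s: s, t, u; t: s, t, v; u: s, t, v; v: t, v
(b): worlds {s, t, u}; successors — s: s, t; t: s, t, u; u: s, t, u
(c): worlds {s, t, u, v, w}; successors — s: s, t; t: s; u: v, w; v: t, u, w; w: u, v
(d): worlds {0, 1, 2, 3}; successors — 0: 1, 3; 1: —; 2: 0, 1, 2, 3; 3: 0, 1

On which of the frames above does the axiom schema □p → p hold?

(b)

This is the axiom for reflexivity; its first-order frame correspondent is ∀x Rxx.
(a): fails — world u does not see itself.
(b): satisfies the condition.
(c): fails — world t does not see itself.
(d): fails — world 0 does not see itself.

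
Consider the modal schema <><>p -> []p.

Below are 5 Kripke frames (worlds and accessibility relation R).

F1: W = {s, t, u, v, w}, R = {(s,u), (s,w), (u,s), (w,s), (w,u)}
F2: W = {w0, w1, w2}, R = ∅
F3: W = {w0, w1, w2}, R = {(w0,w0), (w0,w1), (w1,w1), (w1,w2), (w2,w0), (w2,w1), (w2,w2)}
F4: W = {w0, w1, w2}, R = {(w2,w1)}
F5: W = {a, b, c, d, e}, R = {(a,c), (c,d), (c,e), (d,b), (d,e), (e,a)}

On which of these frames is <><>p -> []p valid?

The schema corresponds to a generalized confluence (Geach) condition: forall x forall y forall z ((x R^2 y & xRz) -> exists w (y = w & z = w)).
F1: fails — sR²s, sRu but s ≠ u.
F2: holds.
F3: fails — w0R²w0, w0Rw1 but w0 ≠ w1.
F4: holds.
F5: fails — aR²d, aRc but d ≠ c.
Valid on: F2, F4.

F2, F4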